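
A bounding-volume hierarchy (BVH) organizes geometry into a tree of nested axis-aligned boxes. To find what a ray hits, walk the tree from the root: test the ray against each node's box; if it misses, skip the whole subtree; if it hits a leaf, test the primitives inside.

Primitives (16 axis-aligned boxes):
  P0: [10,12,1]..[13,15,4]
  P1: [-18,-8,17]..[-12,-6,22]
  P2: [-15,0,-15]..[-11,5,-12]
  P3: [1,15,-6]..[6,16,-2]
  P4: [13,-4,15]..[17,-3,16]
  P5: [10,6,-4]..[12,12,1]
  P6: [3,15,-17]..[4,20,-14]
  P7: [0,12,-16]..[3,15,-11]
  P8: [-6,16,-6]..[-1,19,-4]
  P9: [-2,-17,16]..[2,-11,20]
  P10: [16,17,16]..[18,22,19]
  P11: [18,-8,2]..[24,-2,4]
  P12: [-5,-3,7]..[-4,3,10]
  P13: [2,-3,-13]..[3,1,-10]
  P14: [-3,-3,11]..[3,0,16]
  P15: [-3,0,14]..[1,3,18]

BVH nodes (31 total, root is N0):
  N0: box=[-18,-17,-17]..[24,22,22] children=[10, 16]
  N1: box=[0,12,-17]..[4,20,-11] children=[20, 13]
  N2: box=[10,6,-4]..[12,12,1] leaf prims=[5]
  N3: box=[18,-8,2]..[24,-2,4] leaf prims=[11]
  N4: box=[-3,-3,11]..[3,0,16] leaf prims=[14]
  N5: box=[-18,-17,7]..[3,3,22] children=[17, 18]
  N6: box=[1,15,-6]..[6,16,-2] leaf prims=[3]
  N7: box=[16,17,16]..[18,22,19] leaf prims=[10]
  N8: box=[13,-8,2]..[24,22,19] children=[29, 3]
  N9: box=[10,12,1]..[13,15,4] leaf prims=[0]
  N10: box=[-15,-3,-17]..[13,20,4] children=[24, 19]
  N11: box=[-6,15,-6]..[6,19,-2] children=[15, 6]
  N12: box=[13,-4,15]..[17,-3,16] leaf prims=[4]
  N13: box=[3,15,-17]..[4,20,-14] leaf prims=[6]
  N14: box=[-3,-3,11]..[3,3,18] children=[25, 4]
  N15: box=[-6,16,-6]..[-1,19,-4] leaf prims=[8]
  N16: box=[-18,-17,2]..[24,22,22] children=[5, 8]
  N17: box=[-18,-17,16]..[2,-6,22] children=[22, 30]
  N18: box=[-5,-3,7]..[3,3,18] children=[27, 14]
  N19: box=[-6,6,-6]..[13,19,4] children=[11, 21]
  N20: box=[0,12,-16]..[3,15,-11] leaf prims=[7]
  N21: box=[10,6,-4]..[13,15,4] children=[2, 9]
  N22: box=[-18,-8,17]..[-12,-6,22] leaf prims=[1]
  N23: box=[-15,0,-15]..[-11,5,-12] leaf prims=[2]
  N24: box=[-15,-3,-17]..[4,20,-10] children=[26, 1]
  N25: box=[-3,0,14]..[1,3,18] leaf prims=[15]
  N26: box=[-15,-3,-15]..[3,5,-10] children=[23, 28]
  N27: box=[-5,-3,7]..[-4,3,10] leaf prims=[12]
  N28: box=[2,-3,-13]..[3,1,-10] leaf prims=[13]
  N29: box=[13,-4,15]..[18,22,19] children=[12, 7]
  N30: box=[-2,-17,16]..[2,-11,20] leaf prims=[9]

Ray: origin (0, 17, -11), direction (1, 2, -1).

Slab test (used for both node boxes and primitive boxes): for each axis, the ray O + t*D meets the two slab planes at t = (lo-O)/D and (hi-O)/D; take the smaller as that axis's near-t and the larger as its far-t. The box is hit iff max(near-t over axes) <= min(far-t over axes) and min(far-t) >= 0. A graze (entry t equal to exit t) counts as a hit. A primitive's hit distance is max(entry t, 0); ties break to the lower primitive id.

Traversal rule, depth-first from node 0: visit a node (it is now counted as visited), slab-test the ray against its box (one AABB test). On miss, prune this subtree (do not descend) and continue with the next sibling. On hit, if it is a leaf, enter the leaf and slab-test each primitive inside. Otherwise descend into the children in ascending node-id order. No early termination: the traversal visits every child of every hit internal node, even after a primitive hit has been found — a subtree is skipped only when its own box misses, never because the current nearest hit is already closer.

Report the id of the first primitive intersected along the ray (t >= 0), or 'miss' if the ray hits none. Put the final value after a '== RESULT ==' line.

Walk:
N0 x:[-18,24] y:[-17,5/2] z:[-33,6] -> hit [-17,5/2], descend [10, 16]
  N10 x:[-15,13] y:[-10,3/2] z:[-15,6] -> hit [-10,3/2], descend [19, 24]
    N19 x:[-6,13] y:[-11/2,1] z:[-15,-5] -> miss, prune
    N24 x:[-15,4] y:[-10,3/2] z:[-1,6] -> hit [-1,3/2], descend [1, 26]
      N1 x:[0,4] y:[-5/2,3/2] z:[0,6] -> hit [0,3/2], descend [13, 20]
        N13 x:[3,4] y:[-1,3/2] z:[3,6] -> miss, prune
        N20 x:[0,3] y:[-5/2,-1] z:[0,5] -> miss, prune
      N26 x:[-15,3] y:[-10,-6] z:[-1,4] -> miss, prune
  N16 x:[-18,24] y:[-17,5/2] z:[-33,-13] -> miss, prune

Summary -> nodes [0, 10, 19, 24, 1, 13, 20, 26, 16]; box-tests=9; leaf-entries=0; first=miss

== RESULT ==
miss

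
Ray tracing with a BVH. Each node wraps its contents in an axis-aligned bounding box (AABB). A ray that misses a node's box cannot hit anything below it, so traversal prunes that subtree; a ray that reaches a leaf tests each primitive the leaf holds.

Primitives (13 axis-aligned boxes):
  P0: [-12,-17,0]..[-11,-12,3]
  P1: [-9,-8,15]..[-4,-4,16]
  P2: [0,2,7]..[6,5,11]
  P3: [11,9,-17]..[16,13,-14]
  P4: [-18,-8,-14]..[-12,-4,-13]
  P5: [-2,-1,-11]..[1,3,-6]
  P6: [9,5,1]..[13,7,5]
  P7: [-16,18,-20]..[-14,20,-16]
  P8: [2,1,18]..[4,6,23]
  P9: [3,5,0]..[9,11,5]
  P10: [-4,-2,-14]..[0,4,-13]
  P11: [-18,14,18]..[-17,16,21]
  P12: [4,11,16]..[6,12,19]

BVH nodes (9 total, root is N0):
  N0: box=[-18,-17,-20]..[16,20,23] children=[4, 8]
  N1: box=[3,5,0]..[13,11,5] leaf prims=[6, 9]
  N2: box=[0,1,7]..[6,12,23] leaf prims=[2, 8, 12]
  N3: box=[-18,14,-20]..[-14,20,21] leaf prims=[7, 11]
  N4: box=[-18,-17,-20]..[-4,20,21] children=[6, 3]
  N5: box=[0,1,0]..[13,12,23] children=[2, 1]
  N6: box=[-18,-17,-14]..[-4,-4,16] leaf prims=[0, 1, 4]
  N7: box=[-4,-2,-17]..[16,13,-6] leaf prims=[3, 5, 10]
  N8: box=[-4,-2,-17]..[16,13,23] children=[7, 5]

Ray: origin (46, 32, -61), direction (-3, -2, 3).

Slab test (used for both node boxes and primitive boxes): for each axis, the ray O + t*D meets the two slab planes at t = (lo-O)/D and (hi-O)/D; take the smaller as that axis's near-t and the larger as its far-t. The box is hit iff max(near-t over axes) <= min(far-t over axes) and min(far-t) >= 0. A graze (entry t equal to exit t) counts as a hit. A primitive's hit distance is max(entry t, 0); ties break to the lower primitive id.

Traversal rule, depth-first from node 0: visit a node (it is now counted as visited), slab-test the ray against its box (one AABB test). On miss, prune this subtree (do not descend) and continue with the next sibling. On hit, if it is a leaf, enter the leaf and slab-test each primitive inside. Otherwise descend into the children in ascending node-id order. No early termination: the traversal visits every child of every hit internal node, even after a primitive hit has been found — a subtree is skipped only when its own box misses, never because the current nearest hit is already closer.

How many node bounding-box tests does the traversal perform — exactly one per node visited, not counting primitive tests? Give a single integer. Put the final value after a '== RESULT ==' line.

Trace the traversal:
N0 x:[10,64/3] y:[6,49/2] z:[41/3,28] -> hit [41/3,64/3], descend [4, 8]
  N4 x:[50/3,64/3] y:[6,49/2] z:[41/3,82/3] -> hit [50/3,64/3], descend [3, 6]
    N3 x:[20,64/3] y:[6,9] z:[41/3,82/3] -> miss, prune
    N6 x:[50/3,64/3] y:[18,49/2] z:[47/3,77/3] -> hit [18,64/3] leaf, test {P0(miss), P1(miss), P4(miss)}
  N8 x:[10,50/3] y:[19/2,17] z:[44/3,28] -> hit [44/3,50/3], descend [5, 7]
    N5 x:[11,46/3] y:[10,31/2] z:[61/3,28] -> miss, prune
    N7 x:[10,50/3] y:[19/2,17] z:[44/3,55/3] -> hit [44/3,50/3] leaf, test {P3(miss), P5(miss), P10@t=47/3}

Visited [0, 4, 3, 6, 8, 5, 7]. Tests: 7 box, 2 leaf. Nearest: P10.

== RESULT ==
7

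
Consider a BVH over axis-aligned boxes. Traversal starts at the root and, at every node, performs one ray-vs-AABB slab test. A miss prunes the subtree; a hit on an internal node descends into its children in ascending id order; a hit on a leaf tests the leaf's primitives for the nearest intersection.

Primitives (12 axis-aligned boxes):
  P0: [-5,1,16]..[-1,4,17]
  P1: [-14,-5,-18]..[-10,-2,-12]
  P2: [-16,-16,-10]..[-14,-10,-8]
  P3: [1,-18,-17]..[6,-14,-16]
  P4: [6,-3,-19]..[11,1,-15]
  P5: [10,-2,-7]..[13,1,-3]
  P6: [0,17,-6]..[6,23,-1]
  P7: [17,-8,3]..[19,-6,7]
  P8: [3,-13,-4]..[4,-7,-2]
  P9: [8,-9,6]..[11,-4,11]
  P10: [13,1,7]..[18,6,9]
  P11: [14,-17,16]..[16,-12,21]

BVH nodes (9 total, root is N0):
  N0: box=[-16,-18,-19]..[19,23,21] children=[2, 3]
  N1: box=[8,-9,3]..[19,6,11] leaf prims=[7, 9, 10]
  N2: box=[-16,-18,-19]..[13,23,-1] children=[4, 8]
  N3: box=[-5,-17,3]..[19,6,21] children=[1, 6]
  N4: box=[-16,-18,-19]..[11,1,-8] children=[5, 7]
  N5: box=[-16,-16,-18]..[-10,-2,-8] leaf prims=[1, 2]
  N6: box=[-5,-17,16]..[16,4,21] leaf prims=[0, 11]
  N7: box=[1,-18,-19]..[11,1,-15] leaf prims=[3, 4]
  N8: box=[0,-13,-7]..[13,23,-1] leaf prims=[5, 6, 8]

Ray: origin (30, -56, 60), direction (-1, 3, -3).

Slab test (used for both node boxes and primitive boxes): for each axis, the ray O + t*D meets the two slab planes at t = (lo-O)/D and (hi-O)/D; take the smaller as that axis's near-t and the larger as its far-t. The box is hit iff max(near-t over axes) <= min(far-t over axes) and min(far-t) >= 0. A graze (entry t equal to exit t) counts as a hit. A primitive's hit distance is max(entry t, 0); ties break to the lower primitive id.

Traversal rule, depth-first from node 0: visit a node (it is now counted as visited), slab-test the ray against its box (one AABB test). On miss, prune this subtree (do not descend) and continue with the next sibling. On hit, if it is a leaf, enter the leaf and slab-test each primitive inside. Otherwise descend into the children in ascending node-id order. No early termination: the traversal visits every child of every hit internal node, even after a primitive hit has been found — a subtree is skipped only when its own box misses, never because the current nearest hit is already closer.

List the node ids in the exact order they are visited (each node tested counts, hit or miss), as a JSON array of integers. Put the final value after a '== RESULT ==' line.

Trace the traversal:
N0 x:[11,46] y:[38/3,79/3] z:[13,79/3] -> hit [13,79/3], descend [2, 3]
  N2 x:[17,46] y:[38/3,79/3] z:[61/3,79/3] -> hit [61/3,79/3], descend [4, 8]
    N4 x:[19,46] y:[38/3,19] z:[68/3,79/3] -> miss, prune
    N8 x:[17,30] y:[43/3,79/3] z:[61/3,67/3] -> hit [61/3,67/3] leaf, test {P5(miss), P6(miss), P8(miss)}
  N3 x:[11,35] y:[13,62/3] z:[13,19] -> hit [13,19], descend [1, 6]
    N1 x:[11,22] y:[47/3,62/3] z:[49/3,19] -> hit [49/3,19] leaf, test {P7(miss), P9(miss), P10(miss)}
    N6 x:[14,35] y:[13,20] z:[13,44/3] -> hit [14,44/3] leaf, test {P0(miss), P11@t=14}

Visited [0, 2, 4, 8, 3, 1, 6]. Tests: 7 box, 3 leaf. Nearest: P11.

== RESULT ==
[0, 2, 4, 8, 3, 1, 6]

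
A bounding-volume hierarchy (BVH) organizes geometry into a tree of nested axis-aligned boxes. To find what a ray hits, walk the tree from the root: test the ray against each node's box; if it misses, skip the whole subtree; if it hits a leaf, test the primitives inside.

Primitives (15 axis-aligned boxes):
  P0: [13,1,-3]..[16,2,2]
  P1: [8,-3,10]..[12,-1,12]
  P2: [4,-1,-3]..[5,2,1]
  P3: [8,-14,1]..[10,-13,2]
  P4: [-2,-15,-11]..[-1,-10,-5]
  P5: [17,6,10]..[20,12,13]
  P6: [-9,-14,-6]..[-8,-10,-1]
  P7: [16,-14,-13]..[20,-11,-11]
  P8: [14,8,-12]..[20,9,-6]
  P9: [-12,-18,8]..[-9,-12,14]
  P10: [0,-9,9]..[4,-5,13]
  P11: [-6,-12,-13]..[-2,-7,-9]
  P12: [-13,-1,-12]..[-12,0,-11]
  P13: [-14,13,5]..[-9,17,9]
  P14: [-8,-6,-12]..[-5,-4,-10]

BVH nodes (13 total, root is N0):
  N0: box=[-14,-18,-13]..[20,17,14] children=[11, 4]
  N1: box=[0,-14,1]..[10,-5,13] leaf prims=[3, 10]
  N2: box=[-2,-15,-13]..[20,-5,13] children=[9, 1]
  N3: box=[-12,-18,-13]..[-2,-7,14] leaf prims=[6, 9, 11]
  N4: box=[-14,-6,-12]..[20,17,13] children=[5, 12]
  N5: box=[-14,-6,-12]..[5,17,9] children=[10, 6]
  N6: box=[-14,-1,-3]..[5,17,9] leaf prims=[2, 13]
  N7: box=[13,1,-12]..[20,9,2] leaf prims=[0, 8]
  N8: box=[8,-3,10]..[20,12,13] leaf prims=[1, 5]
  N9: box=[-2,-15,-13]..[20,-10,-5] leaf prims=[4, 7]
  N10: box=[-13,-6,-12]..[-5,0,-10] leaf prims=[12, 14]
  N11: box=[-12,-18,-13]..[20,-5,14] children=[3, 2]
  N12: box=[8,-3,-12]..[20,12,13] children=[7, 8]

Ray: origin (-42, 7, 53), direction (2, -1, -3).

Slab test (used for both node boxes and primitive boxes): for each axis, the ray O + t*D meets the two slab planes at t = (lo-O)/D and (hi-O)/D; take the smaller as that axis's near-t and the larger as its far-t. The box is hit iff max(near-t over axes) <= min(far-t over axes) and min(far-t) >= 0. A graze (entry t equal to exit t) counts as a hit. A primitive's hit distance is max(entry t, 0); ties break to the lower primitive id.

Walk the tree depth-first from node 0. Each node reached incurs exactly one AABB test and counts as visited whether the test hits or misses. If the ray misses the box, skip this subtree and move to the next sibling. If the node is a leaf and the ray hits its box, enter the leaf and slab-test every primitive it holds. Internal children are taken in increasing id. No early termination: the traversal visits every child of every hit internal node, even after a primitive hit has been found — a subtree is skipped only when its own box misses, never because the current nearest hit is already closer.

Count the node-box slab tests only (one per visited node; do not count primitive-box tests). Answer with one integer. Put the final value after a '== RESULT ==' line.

Trace the traversal:
N0 x:[14,31] y:[-10,25] z:[13,22] -> hit [14,22], descend [4, 11]
  N4 x:[14,31] y:[-10,13] z:[40/3,65/3] -> miss, prune
  N11 x:[15,31] y:[12,25] z:[13,22] -> hit [15,22], descend [2, 3]
    N2 x:[20,31] y:[12,22] z:[40/3,22] -> hit [20,22], descend [1, 9]
      N1 x:[21,26] y:[12,21] z:[40/3,52/3] -> miss, prune
      N9 x:[20,31] y:[17,22] z:[58/3,22] -> hit [20,22] leaf, test {P4@t=20, P7(miss)}
    N3 x:[15,20] y:[14,25] z:[13,22] -> hit [15,20] leaf, test {P6(miss), P9(miss), P11(miss)}

Visited [0, 4, 11, 2, 1, 9, 3]. Tests: 7 box, 2 leaf. Nearest: P4.

== RESULT ==
7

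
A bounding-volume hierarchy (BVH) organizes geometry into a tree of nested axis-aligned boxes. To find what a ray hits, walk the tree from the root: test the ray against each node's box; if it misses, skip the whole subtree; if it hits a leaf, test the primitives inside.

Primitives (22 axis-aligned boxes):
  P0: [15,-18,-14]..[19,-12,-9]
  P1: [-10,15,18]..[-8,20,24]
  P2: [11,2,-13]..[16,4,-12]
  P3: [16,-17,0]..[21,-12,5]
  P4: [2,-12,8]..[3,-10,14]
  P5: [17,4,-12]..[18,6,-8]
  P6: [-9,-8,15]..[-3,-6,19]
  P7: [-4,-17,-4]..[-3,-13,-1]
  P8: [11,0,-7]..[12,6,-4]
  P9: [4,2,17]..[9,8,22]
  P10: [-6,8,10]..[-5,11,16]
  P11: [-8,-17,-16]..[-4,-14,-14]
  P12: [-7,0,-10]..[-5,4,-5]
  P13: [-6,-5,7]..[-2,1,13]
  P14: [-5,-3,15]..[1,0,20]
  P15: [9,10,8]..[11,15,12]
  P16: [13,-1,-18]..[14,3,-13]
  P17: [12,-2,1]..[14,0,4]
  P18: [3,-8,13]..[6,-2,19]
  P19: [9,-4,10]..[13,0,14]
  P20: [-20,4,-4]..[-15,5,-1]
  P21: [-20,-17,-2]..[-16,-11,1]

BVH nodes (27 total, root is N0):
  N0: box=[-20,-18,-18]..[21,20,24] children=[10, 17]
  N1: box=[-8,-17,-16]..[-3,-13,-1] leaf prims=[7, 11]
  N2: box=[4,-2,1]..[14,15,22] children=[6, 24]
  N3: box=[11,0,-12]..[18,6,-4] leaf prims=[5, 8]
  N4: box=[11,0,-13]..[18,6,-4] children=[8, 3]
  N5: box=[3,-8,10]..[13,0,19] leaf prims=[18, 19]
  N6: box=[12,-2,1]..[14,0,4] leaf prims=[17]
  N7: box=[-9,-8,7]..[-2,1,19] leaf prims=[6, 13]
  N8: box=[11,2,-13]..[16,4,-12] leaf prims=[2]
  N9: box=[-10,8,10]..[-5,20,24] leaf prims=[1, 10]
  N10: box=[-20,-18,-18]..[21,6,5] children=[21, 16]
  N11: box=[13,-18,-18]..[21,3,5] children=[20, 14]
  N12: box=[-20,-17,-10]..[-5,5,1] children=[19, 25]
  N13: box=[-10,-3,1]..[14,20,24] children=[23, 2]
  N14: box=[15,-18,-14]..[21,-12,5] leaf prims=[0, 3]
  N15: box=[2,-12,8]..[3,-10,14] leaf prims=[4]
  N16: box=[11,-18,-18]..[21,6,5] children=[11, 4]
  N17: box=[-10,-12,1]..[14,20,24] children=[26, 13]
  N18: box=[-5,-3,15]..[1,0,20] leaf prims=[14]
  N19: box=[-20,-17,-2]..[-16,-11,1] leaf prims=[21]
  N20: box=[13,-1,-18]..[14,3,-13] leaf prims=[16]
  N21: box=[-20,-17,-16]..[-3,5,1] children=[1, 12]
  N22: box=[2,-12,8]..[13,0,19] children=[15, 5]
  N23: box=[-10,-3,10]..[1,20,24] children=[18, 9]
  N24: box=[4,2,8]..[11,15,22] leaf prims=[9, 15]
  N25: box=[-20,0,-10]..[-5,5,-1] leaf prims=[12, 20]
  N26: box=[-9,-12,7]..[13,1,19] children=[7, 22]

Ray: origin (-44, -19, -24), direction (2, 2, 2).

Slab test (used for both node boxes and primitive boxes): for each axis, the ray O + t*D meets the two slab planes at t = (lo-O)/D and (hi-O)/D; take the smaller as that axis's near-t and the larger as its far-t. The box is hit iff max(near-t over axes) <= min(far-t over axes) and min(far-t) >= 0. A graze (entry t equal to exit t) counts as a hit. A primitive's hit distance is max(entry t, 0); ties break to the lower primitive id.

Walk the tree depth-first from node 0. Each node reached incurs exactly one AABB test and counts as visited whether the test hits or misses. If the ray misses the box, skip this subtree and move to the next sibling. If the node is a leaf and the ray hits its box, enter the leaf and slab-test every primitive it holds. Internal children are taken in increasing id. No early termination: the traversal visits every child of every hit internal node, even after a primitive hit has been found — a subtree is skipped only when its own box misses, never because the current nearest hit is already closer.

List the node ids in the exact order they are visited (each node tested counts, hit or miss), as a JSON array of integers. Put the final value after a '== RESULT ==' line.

Trace the traversal:
N0 x:[12,65/2] y:[1/2,39/2] z:[3,24] -> hit [12,39/2], descend [10, 17]
  N10 x:[12,65/2] y:[1/2,25/2] z:[3,29/2] -> hit [12,25/2], descend [16, 21]
    N16 x:[55/2,65/2] y:[1/2,25/2] z:[3,29/2] -> miss, prune
    N21 x:[12,41/2] y:[1,12] z:[4,25/2] -> hit [12,12], descend [1, 12]
      N1 x:[18,41/2] y:[1,3] z:[4,23/2] -> miss, prune
      N12 x:[12,39/2] y:[1,12] z:[7,25/2] -> hit [12,12], descend [19, 25]
        N19 x:[12,14] y:[1,4] z:[11,25/2] -> miss, prune
        N25 x:[12,39/2] y:[19/2,12] z:[7,23/2] -> miss, prune
  N17 x:[17,29] y:[7/2,39/2] z:[25/2,24] -> hit [17,39/2], descend [13, 26]
    N13 x:[17,29] y:[8,39/2] z:[25/2,24] -> hit [17,39/2], descend [2, 23]
      N2 x:[24,29] y:[17/2,17] z:[25/2,23] -> miss, prune
      N23 x:[17,45/2] y:[8,39/2] z:[17,24] -> hit [17,39/2], descend [9, 18]
        N9 x:[17,39/2] y:[27/2,39/2] z:[17,24] -> hit [17,39/2] leaf, test {P1(miss), P10(miss)}
        N18 x:[39/2,45/2] y:[8,19/2] z:[39/2,22] -> miss, prune
    N26 x:[35/2,57/2] y:[7/2,10] z:[31/2,43/2] -> miss, prune

order=[0, 10, 16, 21, 1, 12, 19, 25, 17, 13, 2, 23, 9, 18, 26]  |boxes|=15  |leaves|=1  hit=miss

== RESULT ==
[0, 10, 16, 21, 1, 12, 19, 25, 17, 13, 2, 23, 9, 18, 26]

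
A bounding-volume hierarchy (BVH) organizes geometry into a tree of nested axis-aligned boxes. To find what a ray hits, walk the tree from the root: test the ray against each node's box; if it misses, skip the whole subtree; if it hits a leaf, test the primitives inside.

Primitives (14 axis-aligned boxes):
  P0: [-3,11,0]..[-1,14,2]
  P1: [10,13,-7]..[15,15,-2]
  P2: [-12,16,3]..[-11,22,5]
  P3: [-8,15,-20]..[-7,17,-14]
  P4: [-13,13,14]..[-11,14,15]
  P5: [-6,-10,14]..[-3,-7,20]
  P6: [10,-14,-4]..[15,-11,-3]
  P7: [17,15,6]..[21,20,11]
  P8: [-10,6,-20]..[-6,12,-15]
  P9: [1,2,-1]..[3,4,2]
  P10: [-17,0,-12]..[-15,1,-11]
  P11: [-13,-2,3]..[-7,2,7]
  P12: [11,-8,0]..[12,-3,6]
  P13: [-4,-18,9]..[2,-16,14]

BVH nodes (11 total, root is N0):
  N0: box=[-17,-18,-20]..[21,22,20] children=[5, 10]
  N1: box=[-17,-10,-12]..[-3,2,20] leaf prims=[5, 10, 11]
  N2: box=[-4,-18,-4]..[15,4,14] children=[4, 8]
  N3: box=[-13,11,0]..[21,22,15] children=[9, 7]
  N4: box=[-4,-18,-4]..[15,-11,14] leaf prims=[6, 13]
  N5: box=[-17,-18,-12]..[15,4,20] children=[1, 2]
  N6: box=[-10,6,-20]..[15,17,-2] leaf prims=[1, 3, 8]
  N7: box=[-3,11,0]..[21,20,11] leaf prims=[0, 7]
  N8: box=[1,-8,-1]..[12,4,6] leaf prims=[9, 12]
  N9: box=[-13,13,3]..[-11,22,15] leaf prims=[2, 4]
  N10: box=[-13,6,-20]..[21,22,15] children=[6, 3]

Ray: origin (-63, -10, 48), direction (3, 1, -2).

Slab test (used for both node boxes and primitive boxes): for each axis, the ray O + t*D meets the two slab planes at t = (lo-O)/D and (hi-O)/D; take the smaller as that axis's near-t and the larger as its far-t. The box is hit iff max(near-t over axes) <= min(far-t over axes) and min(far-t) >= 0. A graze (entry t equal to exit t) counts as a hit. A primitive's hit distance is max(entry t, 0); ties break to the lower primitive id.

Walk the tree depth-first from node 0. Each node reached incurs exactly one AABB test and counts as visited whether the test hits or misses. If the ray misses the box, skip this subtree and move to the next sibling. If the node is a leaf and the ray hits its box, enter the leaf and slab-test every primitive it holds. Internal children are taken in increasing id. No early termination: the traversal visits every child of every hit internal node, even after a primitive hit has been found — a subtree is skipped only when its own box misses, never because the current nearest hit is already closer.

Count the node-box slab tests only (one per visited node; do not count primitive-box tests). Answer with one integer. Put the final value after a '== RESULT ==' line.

Walk:
N0 x:[46/3,28] y:[-8,32] z:[14,34] -> hit [46/3,28], descend [5, 10]
  N5 x:[46/3,26] y:[-8,14] z:[14,30] -> miss, prune
  N10 x:[50/3,28] y:[16,32] z:[33/2,34] -> hit [50/3,28], descend [3, 6]
    N3 x:[50/3,28] y:[21,32] z:[33/2,24] -> hit [21,24], descend [7, 9]
      N7 x:[20,28] y:[21,30] z:[37/2,24] -> hit [21,24] leaf, test {P0(miss), P7(miss)}
      N9 x:[50/3,52/3] y:[23,32] z:[33/2,45/2] -> miss, prune
    N6 x:[53/3,26] y:[16,27] z:[25,34] -> hit [25,26] leaf, test {P1@t=25, P3(miss), P8(miss)}

Summary -> nodes [0, 5, 10, 3, 7, 9, 6]; box-tests=7; leaf-entries=2; first=P1

== RESULT ==
7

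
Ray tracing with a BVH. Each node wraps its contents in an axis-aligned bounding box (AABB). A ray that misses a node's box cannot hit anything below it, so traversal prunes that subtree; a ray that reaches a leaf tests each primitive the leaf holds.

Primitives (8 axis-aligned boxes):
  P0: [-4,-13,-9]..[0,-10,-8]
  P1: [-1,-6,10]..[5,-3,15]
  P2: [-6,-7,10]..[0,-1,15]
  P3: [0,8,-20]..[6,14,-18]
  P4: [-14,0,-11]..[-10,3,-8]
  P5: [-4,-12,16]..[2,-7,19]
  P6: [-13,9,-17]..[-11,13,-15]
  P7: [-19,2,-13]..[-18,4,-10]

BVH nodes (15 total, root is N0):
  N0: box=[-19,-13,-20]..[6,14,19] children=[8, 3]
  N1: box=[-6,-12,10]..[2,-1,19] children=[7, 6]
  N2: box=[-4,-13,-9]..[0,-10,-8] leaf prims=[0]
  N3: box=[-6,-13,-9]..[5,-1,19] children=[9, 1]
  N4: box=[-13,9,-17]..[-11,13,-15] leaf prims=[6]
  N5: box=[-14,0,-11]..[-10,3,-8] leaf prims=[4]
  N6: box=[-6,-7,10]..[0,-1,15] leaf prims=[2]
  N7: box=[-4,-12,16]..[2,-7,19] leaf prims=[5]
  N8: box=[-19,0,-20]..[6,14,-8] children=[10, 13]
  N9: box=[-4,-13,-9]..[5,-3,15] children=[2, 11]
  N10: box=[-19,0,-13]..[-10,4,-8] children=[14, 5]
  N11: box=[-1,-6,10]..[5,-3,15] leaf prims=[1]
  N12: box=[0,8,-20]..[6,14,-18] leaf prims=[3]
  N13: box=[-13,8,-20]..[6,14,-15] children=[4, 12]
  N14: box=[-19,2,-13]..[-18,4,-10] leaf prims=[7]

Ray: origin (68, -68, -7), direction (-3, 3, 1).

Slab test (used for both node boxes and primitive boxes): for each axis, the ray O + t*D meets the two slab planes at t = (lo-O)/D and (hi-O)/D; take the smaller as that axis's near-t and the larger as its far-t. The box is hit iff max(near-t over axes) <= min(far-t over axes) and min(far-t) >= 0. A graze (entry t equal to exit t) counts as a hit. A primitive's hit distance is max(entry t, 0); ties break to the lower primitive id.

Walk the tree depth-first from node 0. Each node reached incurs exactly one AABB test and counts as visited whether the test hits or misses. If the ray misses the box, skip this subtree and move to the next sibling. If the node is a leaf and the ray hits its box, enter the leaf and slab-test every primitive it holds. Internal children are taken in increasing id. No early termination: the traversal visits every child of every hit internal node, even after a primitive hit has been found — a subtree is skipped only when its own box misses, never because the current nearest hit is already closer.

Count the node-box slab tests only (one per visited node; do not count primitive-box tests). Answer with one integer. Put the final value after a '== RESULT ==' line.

Traverse from the root:
N0 x:[62/3,29] y:[55/3,82/3] z:[-13,26] -> hit [62/3,26], descend [3, 8]
  N3 x:[21,74/3] y:[55/3,67/3] z:[-2,26] -> hit [21,67/3], descend [1, 9]
    N1 x:[22,74/3] y:[56/3,67/3] z:[17,26] -> hit [22,67/3], descend [6, 7]
      N6 x:[68/3,74/3] y:[61/3,67/3] z:[17,22] -> miss, prune
      N7 x:[22,24] y:[56/3,61/3] z:[23,26] -> miss, prune
    N9 x:[21,24] y:[55/3,65/3] z:[-2,22] -> hit [21,65/3], descend [2, 11]
      N2 x:[68/3,24] y:[55/3,58/3] z:[-2,-1] -> miss, prune
      N11 x:[21,23] y:[62/3,65/3] z:[17,22] -> hit [21,65/3] leaf, test {P1@t=21}
  N8 x:[62/3,29] y:[68/3,82/3] z:[-13,-1] -> miss, prune

order=[0, 3, 1, 6, 7, 9, 2, 11, 8]  |boxes|=9  |leaves|=1  hit=P1

== RESULT ==
9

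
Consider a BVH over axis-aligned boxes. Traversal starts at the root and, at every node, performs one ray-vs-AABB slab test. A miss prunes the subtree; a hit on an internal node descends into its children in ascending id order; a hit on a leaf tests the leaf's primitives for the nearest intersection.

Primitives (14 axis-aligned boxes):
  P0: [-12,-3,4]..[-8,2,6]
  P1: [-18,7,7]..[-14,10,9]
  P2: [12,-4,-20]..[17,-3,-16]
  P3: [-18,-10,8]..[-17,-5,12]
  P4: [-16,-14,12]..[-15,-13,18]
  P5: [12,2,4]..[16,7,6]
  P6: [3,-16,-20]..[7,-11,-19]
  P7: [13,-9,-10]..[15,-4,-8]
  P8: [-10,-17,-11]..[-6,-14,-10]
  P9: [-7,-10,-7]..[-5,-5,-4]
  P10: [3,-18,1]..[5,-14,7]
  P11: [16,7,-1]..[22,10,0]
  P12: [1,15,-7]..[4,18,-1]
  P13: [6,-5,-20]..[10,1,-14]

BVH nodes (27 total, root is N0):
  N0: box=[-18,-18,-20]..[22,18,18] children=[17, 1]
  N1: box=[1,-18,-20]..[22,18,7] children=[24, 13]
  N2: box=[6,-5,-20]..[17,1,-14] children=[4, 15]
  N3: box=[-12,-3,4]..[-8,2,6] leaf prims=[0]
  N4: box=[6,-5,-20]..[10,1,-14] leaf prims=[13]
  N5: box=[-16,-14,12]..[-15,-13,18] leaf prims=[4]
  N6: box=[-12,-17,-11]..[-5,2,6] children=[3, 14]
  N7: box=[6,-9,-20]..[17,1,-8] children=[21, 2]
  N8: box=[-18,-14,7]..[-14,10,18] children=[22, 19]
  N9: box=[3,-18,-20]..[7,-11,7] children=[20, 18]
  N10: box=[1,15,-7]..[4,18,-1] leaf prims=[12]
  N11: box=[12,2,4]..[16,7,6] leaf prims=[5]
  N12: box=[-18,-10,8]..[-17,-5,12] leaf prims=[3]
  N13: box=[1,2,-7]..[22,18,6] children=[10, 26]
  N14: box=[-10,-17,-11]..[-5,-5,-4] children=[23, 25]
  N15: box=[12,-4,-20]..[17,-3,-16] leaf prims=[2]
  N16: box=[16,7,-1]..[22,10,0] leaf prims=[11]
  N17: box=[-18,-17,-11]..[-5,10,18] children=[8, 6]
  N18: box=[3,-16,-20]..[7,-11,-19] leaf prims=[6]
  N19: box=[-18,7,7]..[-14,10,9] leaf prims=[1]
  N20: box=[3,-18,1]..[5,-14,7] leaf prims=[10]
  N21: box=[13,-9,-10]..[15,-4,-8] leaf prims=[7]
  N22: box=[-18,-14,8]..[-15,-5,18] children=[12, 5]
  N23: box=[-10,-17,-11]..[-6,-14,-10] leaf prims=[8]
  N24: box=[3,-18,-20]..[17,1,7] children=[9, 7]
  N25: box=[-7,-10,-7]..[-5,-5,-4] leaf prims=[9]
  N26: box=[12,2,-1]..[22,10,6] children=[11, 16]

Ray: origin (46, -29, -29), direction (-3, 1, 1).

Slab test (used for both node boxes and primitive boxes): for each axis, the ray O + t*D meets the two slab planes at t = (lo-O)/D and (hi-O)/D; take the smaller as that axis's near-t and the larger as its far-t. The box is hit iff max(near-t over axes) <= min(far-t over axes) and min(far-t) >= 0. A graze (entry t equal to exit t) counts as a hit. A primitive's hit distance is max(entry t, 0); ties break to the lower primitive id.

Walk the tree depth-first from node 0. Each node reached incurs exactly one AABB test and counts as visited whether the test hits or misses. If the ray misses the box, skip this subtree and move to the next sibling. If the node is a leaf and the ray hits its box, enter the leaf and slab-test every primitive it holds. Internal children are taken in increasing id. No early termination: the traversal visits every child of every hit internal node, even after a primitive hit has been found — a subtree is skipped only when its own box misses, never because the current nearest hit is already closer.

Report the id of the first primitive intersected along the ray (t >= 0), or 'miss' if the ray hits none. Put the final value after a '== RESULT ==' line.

Walk:
N0 x:[8,64/3] y:[11,47] z:[9,47] -> hit [11,64/3], descend [1, 17]
  N1 x:[8,15] y:[11,47] z:[9,36] -> hit [11,15], descend [13, 24]
    N13 x:[8,15] y:[31,47] z:[22,35] -> miss, prune
    N24 x:[29/3,43/3] y:[11,30] z:[9,36] -> hit [11,43/3], descend [7, 9]
      N7 x:[29/3,40/3] y:[20,30] z:[9,21] -> miss, prune
      N9 x:[13,43/3] y:[11,18] z:[9,36] -> hit [13,43/3], descend [18, 20]
        N18 x:[13,43/3] y:[13,18] z:[9,10] -> miss, prune
        N20 x:[41/3,43/3] y:[11,15] z:[30,36] -> miss, prune
  N17 x:[17,64/3] y:[12,39] z:[18,47] -> hit [18,64/3], descend [6, 8]
    N6 x:[17,58/3] y:[12,31] z:[18,35] -> hit [18,58/3], descend [3, 14]
      N3 x:[18,58/3] y:[26,31] z:[33,35] -> miss, prune
      N14 x:[17,56/3] y:[12,24] z:[18,25] -> hit [18,56/3], descend [23, 25]
        N23 x:[52/3,56/3] y:[12,15] z:[18,19] -> miss, prune
        N25 x:[17,53/3] y:[19,24] z:[22,25] -> miss, prune
    N8 x:[20,64/3] y:[15,39] z:[36,47] -> miss, prune

Visited [0, 1, 13, 24, 7, 9, 18, 20, 17, 6, 3, 14, 23, 25, 8]. Tests: 15 box, 0 leaf. Nearest: miss.

== RESULT ==
miss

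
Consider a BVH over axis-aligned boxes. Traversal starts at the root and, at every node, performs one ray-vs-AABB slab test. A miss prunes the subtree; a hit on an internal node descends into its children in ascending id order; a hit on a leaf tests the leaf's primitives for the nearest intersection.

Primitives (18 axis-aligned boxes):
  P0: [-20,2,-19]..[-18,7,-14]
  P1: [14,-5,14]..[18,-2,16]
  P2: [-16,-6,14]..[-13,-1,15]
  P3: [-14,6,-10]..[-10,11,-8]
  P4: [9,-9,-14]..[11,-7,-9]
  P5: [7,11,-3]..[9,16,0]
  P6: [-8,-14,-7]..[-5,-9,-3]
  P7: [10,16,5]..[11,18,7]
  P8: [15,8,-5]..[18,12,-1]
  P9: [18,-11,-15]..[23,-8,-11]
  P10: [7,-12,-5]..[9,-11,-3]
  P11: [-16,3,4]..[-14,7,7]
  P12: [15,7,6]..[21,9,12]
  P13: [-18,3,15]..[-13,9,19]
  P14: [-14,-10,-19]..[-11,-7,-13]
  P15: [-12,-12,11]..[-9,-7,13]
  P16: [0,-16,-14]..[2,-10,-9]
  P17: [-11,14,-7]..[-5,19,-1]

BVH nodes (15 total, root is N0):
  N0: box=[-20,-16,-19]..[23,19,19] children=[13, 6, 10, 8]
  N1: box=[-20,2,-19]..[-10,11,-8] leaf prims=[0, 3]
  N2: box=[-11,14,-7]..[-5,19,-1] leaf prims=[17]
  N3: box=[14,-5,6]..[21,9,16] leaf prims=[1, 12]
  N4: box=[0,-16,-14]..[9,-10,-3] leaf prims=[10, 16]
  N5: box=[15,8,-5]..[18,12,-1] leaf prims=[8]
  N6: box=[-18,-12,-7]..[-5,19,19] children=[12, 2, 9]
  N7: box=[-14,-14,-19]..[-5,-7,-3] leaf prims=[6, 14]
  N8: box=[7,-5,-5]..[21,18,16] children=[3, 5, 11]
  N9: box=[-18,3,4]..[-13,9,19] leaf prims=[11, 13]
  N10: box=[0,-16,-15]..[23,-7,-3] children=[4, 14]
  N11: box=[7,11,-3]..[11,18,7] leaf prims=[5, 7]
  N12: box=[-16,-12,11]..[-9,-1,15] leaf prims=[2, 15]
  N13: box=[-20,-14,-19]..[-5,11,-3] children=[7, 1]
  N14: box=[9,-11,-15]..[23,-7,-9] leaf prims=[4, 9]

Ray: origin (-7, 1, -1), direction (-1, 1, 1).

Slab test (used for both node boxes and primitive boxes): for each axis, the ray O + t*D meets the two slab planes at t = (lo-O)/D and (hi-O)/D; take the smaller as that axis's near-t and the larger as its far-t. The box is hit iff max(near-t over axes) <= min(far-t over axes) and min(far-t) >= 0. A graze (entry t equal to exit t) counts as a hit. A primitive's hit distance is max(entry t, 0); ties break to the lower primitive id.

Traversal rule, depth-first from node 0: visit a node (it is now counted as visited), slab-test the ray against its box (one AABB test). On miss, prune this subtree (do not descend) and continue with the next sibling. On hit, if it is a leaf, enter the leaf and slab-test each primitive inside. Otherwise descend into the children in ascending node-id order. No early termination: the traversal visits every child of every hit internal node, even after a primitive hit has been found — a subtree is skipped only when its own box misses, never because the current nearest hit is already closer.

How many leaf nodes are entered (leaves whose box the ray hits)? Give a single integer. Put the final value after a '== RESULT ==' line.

Trace the traversal:
N0 x:[-30,13] y:[-17,18] z:[-18,20] -> hit [-17,13], descend [6, 8, 10, 13]
  N6 x:[-2,11] y:[-13,18] z:[-6,20] -> hit [-2,11], descend [2, 9, 12]
    N2 x:[-2,4] y:[13,18] z:[-6,0] -> miss, prune
    N9 x:[6,11] y:[2,8] z:[5,20] -> hit [6,8] leaf, test {P11(miss), P13(miss)}
    N12 x:[2,9] y:[-13,-2] z:[12,16] -> miss, prune
  N8 x:[-28,-14] y:[-6,17] z:[-4,17] -> miss, prune
  N10 x:[-30,-7] y:[-17,-8] z:[-14,-2] -> miss, prune
  N13 x:[-2,13] y:[-15,10] z:[-18,-2] -> miss, prune

Visited [0, 6, 2, 9, 12, 8, 10, 13]. Tests: 8 box, 1 leaf. Nearest: miss.

== RESULT ==
1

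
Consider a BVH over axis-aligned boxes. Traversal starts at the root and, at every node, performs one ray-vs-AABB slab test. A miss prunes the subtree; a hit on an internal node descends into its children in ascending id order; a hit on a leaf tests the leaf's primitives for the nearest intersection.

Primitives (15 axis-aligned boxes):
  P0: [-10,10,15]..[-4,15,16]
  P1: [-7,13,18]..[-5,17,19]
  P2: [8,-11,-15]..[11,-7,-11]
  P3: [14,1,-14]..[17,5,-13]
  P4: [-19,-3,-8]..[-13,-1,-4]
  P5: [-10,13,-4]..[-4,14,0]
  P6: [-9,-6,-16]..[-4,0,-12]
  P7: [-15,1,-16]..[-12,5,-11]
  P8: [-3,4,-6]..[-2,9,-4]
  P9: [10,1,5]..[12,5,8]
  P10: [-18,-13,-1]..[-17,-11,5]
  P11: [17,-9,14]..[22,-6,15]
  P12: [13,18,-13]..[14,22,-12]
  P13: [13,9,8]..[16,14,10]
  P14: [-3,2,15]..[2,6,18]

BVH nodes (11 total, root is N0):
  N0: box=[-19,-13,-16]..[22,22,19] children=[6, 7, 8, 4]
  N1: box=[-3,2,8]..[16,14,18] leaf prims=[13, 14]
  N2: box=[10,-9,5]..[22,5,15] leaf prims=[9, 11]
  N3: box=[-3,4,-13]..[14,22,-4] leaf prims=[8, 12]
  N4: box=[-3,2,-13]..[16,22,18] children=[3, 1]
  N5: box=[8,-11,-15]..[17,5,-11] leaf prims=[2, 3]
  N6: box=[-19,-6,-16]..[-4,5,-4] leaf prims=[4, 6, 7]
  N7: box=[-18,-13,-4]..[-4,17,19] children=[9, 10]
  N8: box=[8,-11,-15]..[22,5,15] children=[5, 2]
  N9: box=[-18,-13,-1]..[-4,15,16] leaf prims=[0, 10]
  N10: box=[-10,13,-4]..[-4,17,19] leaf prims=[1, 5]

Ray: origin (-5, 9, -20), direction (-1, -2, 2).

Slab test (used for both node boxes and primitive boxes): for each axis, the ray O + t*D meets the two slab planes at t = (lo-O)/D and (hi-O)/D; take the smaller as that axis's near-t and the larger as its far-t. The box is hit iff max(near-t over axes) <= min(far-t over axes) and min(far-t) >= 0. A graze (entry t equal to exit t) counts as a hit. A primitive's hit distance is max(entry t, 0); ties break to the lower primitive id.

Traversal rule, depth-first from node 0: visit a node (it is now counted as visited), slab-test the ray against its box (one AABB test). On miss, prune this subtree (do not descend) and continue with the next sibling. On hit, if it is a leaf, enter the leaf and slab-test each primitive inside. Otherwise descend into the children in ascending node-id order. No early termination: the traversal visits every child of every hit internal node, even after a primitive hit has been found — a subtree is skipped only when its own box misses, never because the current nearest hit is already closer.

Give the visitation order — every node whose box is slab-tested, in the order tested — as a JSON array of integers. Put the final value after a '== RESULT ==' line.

Walk:
N0 x:[-27,14] y:[-13/2,11] z:[2,39/2] -> hit [2,11], descend [4, 6, 7, 8]
  N4 x:[-21,-2] y:[-13/2,7/2] z:[7/2,19] -> miss, prune
  N6 x:[-1,14] y:[2,15/2] z:[2,8] -> hit [2,15/2] leaf, test {P4(miss), P6(miss), P7(miss)}
  N7 x:[-1,13] y:[-4,11] z:[8,39/2] -> hit [8,11], descend [9, 10]
    N9 x:[-1,13] y:[-3,11] z:[19/2,18] -> hit [19/2,11] leaf, test {P0(miss), P10(miss)}
    N10 x:[-1,5] y:[-4,-2] z:[8,39/2] -> miss, prune
  N8 x:[-27,-13] y:[2,10] z:[5/2,35/2] -> miss, prune

Visited [0, 4, 6, 7, 9, 10, 8]. Tests: 7 box, 2 leaf. Nearest: miss.

== RESULT ==
[0, 4, 6, 7, 9, 10, 8]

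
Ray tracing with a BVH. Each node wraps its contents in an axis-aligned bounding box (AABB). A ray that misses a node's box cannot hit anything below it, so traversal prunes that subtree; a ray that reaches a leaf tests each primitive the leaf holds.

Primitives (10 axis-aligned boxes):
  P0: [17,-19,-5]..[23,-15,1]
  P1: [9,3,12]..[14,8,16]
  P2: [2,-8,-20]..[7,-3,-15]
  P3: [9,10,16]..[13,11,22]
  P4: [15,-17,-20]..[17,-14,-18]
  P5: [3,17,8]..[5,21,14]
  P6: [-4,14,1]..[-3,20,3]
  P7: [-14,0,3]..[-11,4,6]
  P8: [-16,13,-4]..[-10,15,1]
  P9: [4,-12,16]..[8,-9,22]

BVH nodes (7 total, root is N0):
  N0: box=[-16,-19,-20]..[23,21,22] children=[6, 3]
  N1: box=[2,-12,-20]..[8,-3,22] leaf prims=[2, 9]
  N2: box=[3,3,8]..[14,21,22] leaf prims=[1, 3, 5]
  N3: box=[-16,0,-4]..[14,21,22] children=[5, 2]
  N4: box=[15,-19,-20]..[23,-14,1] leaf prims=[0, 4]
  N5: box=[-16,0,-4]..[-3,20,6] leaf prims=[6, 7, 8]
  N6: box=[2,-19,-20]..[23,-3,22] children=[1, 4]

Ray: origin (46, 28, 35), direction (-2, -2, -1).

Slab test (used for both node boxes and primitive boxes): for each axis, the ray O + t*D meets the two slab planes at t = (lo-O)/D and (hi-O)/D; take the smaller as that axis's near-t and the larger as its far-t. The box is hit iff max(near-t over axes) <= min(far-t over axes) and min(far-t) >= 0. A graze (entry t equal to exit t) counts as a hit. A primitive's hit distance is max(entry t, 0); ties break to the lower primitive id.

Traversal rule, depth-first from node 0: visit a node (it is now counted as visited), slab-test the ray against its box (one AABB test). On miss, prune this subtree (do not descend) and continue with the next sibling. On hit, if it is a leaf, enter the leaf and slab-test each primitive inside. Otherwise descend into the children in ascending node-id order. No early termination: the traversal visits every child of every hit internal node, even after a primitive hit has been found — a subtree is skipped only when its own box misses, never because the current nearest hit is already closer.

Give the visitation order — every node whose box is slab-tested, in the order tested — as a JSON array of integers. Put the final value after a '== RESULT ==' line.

Traverse from the root:
N0 x:[23/2,31] y:[7/2,47/2] z:[13,55] -> hit [13,47/2], descend [3, 6]
  N3 x:[16,31] y:[7/2,14] z:[13,39] -> miss, prune
  N6 x:[23/2,22] y:[31/2,47/2] z:[13,55] -> hit [31/2,22], descend [1, 4]
    N1 x:[19,22] y:[31/2,20] z:[13,55] -> hit [19,20] leaf, test {P2(miss), P9@t=19}
    N4 x:[23/2,31/2] y:[21,47/2] z:[34,55] -> miss, prune

Visited [0, 3, 6, 1, 4]. Tests: 5 box, 1 leaf. Nearest: P9.

== RESULT ==
[0, 3, 6, 1, 4]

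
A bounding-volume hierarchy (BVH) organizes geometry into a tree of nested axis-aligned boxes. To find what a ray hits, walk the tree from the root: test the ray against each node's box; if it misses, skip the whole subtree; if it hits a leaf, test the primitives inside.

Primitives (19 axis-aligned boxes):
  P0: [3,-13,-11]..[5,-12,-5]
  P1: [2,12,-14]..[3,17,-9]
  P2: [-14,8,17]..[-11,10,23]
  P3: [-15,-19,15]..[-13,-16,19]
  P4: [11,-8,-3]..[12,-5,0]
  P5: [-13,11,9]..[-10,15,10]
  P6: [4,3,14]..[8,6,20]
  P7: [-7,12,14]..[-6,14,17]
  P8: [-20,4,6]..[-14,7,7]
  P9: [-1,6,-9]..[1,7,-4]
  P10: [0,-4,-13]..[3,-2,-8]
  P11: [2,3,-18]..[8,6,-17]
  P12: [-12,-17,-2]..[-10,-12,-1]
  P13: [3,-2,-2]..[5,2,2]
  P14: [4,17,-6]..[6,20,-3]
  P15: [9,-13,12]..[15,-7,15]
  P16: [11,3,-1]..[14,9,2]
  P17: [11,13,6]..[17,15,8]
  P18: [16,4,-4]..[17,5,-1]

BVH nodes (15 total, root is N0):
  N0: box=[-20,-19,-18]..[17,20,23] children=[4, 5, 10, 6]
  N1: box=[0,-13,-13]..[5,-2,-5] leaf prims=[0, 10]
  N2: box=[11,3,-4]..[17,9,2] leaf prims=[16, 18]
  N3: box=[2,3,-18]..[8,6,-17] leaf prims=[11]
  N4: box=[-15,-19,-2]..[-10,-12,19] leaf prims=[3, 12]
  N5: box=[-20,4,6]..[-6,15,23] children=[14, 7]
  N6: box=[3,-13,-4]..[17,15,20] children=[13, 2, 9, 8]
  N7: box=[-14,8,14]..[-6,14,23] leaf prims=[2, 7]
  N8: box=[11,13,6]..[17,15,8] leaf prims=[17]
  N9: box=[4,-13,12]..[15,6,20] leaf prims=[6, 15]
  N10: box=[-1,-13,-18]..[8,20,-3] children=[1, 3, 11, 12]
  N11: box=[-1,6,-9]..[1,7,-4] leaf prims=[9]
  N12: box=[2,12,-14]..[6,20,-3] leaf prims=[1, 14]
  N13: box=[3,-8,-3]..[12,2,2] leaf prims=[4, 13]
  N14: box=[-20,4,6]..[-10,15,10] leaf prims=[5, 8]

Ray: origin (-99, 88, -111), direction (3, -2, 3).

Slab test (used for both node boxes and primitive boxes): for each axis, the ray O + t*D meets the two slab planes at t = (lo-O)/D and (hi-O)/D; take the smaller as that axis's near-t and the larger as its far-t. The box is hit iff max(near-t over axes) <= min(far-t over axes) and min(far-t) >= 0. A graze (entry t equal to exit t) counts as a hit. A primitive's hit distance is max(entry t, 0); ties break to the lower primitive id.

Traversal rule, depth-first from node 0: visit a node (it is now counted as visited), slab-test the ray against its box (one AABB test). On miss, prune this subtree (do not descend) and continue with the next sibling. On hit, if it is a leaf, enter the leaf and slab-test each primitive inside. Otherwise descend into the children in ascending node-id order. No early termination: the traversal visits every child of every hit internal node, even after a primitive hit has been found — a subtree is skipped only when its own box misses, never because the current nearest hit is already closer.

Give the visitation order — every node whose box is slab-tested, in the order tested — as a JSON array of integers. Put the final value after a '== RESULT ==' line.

Traverse from the root:
N0 x:[79/3,116/3] y:[34,107/2] z:[31,134/3] -> hit [34,116/3], descend [4, 5, 6, 10]
  N4 x:[28,89/3] y:[50,107/2] z:[109/3,130/3] -> miss, prune
  N5 x:[79/3,31] y:[73/2,42] z:[39,134/3] -> miss, prune
  N6 x:[34,116/3] y:[73/2,101/2] z:[107/3,131/3] -> hit [73/2,116/3], descend [2, 8, 9, 13]
    N2 x:[110/3,116/3] y:[79/2,85/2] z:[107/3,113/3] -> miss, prune
    N8 x:[110/3,116/3] y:[73/2,75/2] z:[39,119/3] -> miss, prune
    N9 x:[103/3,38] y:[41,101/2] z:[41,131/3] -> miss, prune
    N13 x:[34,37] y:[43,48] z:[36,113/3] -> miss, prune
  N10 x:[98/3,107/3] y:[34,101/2] z:[31,36] -> hit [34,107/3], descend [1, 3, 11, 12]
    N1 x:[33,104/3] y:[45,101/2] z:[98/3,106/3] -> miss, prune
    N3 x:[101/3,107/3] y:[41,85/2] z:[31,94/3] -> miss, prune
    N11 x:[98/3,100/3] y:[81/2,41] z:[34,107/3] -> miss, prune
    N12 x:[101/3,35] y:[34,38] z:[97/3,36] -> hit [34,35] leaf, test {P1(miss), P14@t=35}

Summary -> nodes [0, 4, 5, 6, 2, 8, 9, 13, 10, 1, 3, 11, 12]; box-tests=13; leaf-entries=1; first=P14

== RESULT ==
[0, 4, 5, 6, 2, 8, 9, 13, 10, 1, 3, 11, 12]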